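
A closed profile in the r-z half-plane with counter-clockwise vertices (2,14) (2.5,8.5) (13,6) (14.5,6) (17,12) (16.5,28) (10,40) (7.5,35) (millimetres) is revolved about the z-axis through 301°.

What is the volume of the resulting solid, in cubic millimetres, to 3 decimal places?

Profile (r,z), 8 vertices: (2,14) (2.5,8.5) (13,6) (14.5,6) (17,12) (16.5,28) (10,40) (7.5,35)
edge 0: (2,14)→(2.5,8.5)  cross = 2·8.5 − 2.5·14 = -18.0000; (r_i+r_j)·cross = 4.5·-18.0000 = -81.0000
edge 1: (2.5,8.5)→(13,6)  cross = 2.5·6 − 13·8.5 = -95.5000; (r_i+r_j)·cross = 15.5·-95.5000 = -1480.2500
edge 2: (13,6)→(14.5,6)  cross = 13·6 − 14.5·6 = -9.0000; (r_i+r_j)·cross = 27.5·-9.0000 = -247.5000
edge 3: (14.5,6)→(17,12)  cross = 14.5·12 − 17·6 = 72.0000; (r_i+r_j)·cross = 31.5·72.0000 = 2268.0000
edge 4: (17,12)→(16.5,28)  cross = 17·28 − 16.5·12 = 278.0000; (r_i+r_j)·cross = 33.5·278.0000 = 9313.0000
edge 5: (16.5,28)→(10,40)  cross = 16.5·40 − 10·28 = 380.0000; (r_i+r_j)·cross = 26.5·380.0000 = 10070.0000
edge 6: (10,40)→(7.5,35)  cross = 10·35 − 7.5·40 = 50.0000; (r_i+r_j)·cross = 17.5·50.0000 = 875.0000
edge 7: (7.5,35)→(2,14)  cross = 7.5·14 − 2·35 = 35.0000; (r_i+r_j)·cross = 9.5·35.0000 = 332.5000
Σcross = 692.5000 → A = |Σcross|/2 = 346.2500 mm²
Σ(r_i+r_j)·cross = 21049.7500 → first moment M = |Σ|/6 = 3508.2917
R_c = M/A = 3508.2917/346.2500 = 10.1323 mm
θ = 301° = 5.253441 rad
V = θ·R_c·A = 5.253441·10.1323·346.2500 = 18430.603 mm³

Volume = 18430.603 mm³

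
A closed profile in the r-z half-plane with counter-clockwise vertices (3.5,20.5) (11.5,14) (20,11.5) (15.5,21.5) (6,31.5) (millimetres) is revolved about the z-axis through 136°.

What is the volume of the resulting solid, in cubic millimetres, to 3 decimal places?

Profile (r,z), 5 vertices: (3.5,20.5) (11.5,14) (20,11.5) (15.5,21.5) (6,31.5)
edge 0: (3.5,20.5)→(11.5,14)  cross = 3.5·14 − 11.5·20.5 = -186.7500; (r_i+r_j)·cross = 15·-186.7500 = -2801.2500
edge 1: (11.5,14)→(20,11.5)  cross = 11.5·11.5 − 20·14 = -147.7500; (r_i+r_j)·cross = 31.5·-147.7500 = -4654.1250
edge 2: (20,11.5)→(15.5,21.5)  cross = 20·21.5 − 15.5·11.5 = 251.7500; (r_i+r_j)·cross = 35.5·251.7500 = 8937.1250
edge 3: (15.5,21.5)→(6,31.5)  cross = 15.5·31.5 − 6·21.5 = 359.2500; (r_i+r_j)·cross = 21.5·359.2500 = 7723.8750
edge 4: (6,31.5)→(3.5,20.5)  cross = 6·20.5 − 3.5·31.5 = 12.7500; (r_i+r_j)·cross = 9.5·12.7500 = 121.1250
Σcross = 289.2500 → A = |Σcross|/2 = 144.6250 mm²
Σ(r_i+r_j)·cross = 9326.7500 → first moment M = |Σ|/6 = 1554.4583
R_c = M/A = 1554.4583/144.6250 = 10.7482 mm
θ = 136° = 2.373648 rad
V = θ·R_c·A = 2.373648·10.7482·144.6250 = 3689.737 mm³

Volume = 3689.737 mm³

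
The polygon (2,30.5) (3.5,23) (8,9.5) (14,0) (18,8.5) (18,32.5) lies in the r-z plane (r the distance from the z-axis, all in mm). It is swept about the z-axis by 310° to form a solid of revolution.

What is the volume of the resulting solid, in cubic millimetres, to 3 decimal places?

Profile (r,z), 6 vertices: (2,30.5) (3.5,23) (8,9.5) (14,0) (18,8.5) (18,32.5)
edge 0: (2,30.5)→(3.5,23)  cross = 2·23 − 3.5·30.5 = -60.7500; (r_i+r_j)·cross = 5.5·-60.7500 = -334.1250
edge 1: (3.5,23)→(8,9.5)  cross = 3.5·9.5 − 8·23 = -150.7500; (r_i+r_j)·cross = 11.5·-150.7500 = -1733.6250
edge 2: (8,9.5)→(14,0)  cross = 8·0 − 14·9.5 = -133.0000; (r_i+r_j)·cross = 22·-133.0000 = -2926.0000
edge 3: (14,0)→(18,8.5)  cross = 14·8.5 − 18·0 = 119.0000; (r_i+r_j)·cross = 32·119.0000 = 3808.0000
edge 4: (18,8.5)→(18,32.5)  cross = 18·32.5 − 18·8.5 = 432.0000; (r_i+r_j)·cross = 36·432.0000 = 15552.0000
edge 5: (18,32.5)→(2,30.5)  cross = 18·30.5 − 2·32.5 = 484.0000; (r_i+r_j)·cross = 20·484.0000 = 9680.0000
Σcross = 690.5000 → A = |Σcross|/2 = 345.2500 mm²
Σ(r_i+r_j)·cross = 24046.2500 → first moment M = |Σ|/6 = 4007.7083
R_c = M/A = 4007.7083/345.2500 = 11.6081 mm
θ = 310° = 5.410521 rad
V = θ·R_c·A = 5.410521·11.6081·345.2500 = 21683.789 mm³

Volume = 21683.789 mm³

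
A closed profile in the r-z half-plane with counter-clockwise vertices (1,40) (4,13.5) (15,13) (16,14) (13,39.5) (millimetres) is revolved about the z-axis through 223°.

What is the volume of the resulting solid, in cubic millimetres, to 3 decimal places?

Profile (r,z), 5 vertices: (1,40) (4,13.5) (15,13) (16,14) (13,39.5)
edge 0: (1,40)→(4,13.5)  cross = 1·13.5 − 4·40 = -146.5000; (r_i+r_j)·cross = 5·-146.5000 = -732.5000
edge 1: (4,13.5)→(15,13)  cross = 4·13 − 15·13.5 = -150.5000; (r_i+r_j)·cross = 19·-150.5000 = -2859.5000
edge 2: (15,13)→(16,14)  cross = 15·14 − 16·13 = 2.0000; (r_i+r_j)·cross = 31·2.0000 = 62.0000
edge 3: (16,14)→(13,39.5)  cross = 16·39.5 − 13·14 = 450.0000; (r_i+r_j)·cross = 29·450.0000 = 13050.0000
edge 4: (13,39.5)→(1,40)  cross = 13·40 − 1·39.5 = 480.5000; (r_i+r_j)·cross = 14·480.5000 = 6727.0000
Σcross = 635.5000 → A = |Σcross|/2 = 317.7500 mm²
Σ(r_i+r_j)·cross = 16247.0000 → first moment M = |Σ|/6 = 2707.8333
R_c = M/A = 2707.8333/317.7500 = 8.5219 mm
θ = 223° = 3.892084 rad
V = θ·R_c·A = 3.892084·8.5219·317.7500 = 10539.115 mm³

Volume = 10539.115 mm³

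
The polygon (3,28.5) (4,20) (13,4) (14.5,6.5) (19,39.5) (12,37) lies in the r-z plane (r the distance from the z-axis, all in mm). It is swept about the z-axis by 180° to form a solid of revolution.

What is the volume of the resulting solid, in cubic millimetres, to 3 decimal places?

Profile (r,z), 6 vertices: (3,28.5) (4,20) (13,4) (14.5,6.5) (19,39.5) (12,37)
edge 0: (3,28.5)→(4,20)  cross = 3·20 − 4·28.5 = -54.0000; (r_i+r_j)·cross = 7·-54.0000 = -378.0000
edge 1: (4,20)→(13,4)  cross = 4·4 − 13·20 = -244.0000; (r_i+r_j)·cross = 17·-244.0000 = -4148.0000
edge 2: (13,4)→(14.5,6.5)  cross = 13·6.5 − 14.5·4 = 26.5000; (r_i+r_j)·cross = 27.5·26.5000 = 728.7500
edge 3: (14.5,6.5)→(19,39.5)  cross = 14.5·39.5 − 19·6.5 = 449.2500; (r_i+r_j)·cross = 33.5·449.2500 = 15049.8750
edge 4: (19,39.5)→(12,37)  cross = 19·37 − 12·39.5 = 229.0000; (r_i+r_j)·cross = 31·229.0000 = 7099.0000
edge 5: (12,37)→(3,28.5)  cross = 12·28.5 − 3·37 = 231.0000; (r_i+r_j)·cross = 15·231.0000 = 3465.0000
Σcross = 637.7500 → A = |Σcross|/2 = 318.8750 mm²
Σ(r_i+r_j)·cross = 21816.6250 → first moment M = |Σ|/6 = 3636.1042
R_c = M/A = 3636.1042/318.8750 = 11.4029 mm
θ = 180° = 3.141593 rad
V = θ·R_c·A = 3.141593·11.4029·318.8750 = 11423.158 mm³

Volume = 11423.158 mm³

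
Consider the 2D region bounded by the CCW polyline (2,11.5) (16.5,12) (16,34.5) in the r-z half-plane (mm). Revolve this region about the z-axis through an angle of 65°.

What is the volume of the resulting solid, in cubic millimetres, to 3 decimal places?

Volume = 2129.814 mm³

Profile (r,z), 3 vertices: (2,11.5) (16.5,12) (16,34.5)
edge 0: (2,11.5)→(16.5,12)  cross = 2·12 − 16.5·11.5 = -165.7500; (r_i+r_j)·cross = 18.5·-165.7500 = -3066.3750
edge 1: (16.5,12)→(16,34.5)  cross = 16.5·34.5 − 16·12 = 377.2500; (r_i+r_j)·cross = 32.5·377.2500 = 12260.6250
edge 2: (16,34.5)→(2,11.5)  cross = 16·11.5 − 2·34.5 = 115.0000; (r_i+r_j)·cross = 18·115.0000 = 2070.0000
Σcross = 326.5000 → A = |Σcross|/2 = 163.2500 mm²
Σ(r_i+r_j)·cross = 11264.2500 → first moment M = |Σ|/6 = 1877.3750
R_c = M/A = 1877.3750/163.2500 = 11.5000 mm
θ = 65° = 1.134464 rad
V = θ·R_c·A = 1.134464·11.5000·163.2500 = 2129.814 mm³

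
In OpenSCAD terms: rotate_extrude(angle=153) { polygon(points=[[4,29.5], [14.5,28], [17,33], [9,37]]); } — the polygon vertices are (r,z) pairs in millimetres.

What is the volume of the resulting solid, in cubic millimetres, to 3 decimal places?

Profile (r,z), 4 vertices: (4,29.5) (14.5,28) (17,33) (9,37)
edge 0: (4,29.5)→(14.5,28)  cross = 4·28 − 14.5·29.5 = -315.7500; (r_i+r_j)·cross = 18.5·-315.7500 = -5841.3750
edge 1: (14.5,28)→(17,33)  cross = 14.5·33 − 17·28 = 2.5000; (r_i+r_j)·cross = 31.5·2.5000 = 78.7500
edge 2: (17,33)→(9,37)  cross = 17·37 − 9·33 = 332.0000; (r_i+r_j)·cross = 26·332.0000 = 8632.0000
edge 3: (9,37)→(4,29.5)  cross = 9·29.5 − 4·37 = 117.5000; (r_i+r_j)·cross = 13·117.5000 = 1527.5000
Σcross = 136.2500 → A = |Σcross|/2 = 68.1250 mm²
Σ(r_i+r_j)·cross = 4396.8750 → first moment M = |Σ|/6 = 732.8125
R_c = M/A = 732.8125/68.1250 = 10.7569 mm
θ = 153° = 2.670354 rad
V = θ·R_c·A = 2.670354·10.7569·68.1250 = 1956.869 mm³

Volume = 1956.869 mm³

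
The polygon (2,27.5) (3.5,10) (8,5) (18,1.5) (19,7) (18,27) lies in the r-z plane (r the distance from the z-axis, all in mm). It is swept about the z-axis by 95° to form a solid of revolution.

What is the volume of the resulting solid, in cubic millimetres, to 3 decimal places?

Volume = 6516.290 mm³

Profile (r,z), 6 vertices: (2,27.5) (3.5,10) (8,5) (18,1.5) (19,7) (18,27)
edge 0: (2,27.5)→(3.5,10)  cross = 2·10 − 3.5·27.5 = -76.2500; (r_i+r_j)·cross = 5.5·-76.2500 = -419.3750
edge 1: (3.5,10)→(8,5)  cross = 3.5·5 − 8·10 = -62.5000; (r_i+r_j)·cross = 11.5·-62.5000 = -718.7500
edge 2: (8,5)→(18,1.5)  cross = 8·1.5 − 18·5 = -78.0000; (r_i+r_j)·cross = 26·-78.0000 = -2028.0000
edge 3: (18,1.5)→(19,7)  cross = 18·7 − 19·1.5 = 97.5000; (r_i+r_j)·cross = 37·97.5000 = 3607.5000
edge 4: (19,7)→(18,27)  cross = 19·27 − 18·7 = 387.0000; (r_i+r_j)·cross = 37·387.0000 = 14319.0000
edge 5: (18,27)→(2,27.5)  cross = 18·27.5 − 2·27 = 441.0000; (r_i+r_j)·cross = 20·441.0000 = 8820.0000
Σcross = 708.7500 → A = |Σcross|/2 = 354.3750 mm²
Σ(r_i+r_j)·cross = 23580.3750 → first moment M = |Σ|/6 = 3930.0625
R_c = M/A = 3930.0625/354.3750 = 11.0901 mm
θ = 95° = 1.658063 rad
V = θ·R_c·A = 1.658063·11.0901·354.3750 = 6516.290 mm³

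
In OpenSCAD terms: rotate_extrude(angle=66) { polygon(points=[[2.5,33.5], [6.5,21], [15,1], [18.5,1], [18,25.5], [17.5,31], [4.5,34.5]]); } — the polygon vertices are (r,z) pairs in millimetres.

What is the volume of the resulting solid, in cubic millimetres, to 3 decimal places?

Profile (r,z), 7 vertices: (2.5,33.5) (6.5,21) (15,1) (18.5,1) (18,25.5) (17.5,31) (4.5,34.5)
edge 0: (2.5,33.5)→(6.5,21)  cross = 2.5·21 − 6.5·33.5 = -165.2500; (r_i+r_j)·cross = 9·-165.2500 = -1487.2500
edge 1: (6.5,21)→(15,1)  cross = 6.5·1 − 15·21 = -308.5000; (r_i+r_j)·cross = 21.5·-308.5000 = -6632.7500
edge 2: (15,1)→(18.5,1)  cross = 15·1 − 18.5·1 = -3.5000; (r_i+r_j)·cross = 33.5·-3.5000 = -117.2500
edge 3: (18.5,1)→(18,25.5)  cross = 18.5·25.5 − 18·1 = 453.7500; (r_i+r_j)·cross = 36.5·453.7500 = 16561.8750
edge 4: (18,25.5)→(17.5,31)  cross = 18·31 − 17.5·25.5 = 111.7500; (r_i+r_j)·cross = 35.5·111.7500 = 3967.1250
edge 5: (17.5,31)→(4.5,34.5)  cross = 17.5·34.5 − 4.5·31 = 464.2500; (r_i+r_j)·cross = 22·464.2500 = 10213.5000
edge 6: (4.5,34.5)→(2.5,33.5)  cross = 4.5·33.5 − 2.5·34.5 = 64.5000; (r_i+r_j)·cross = 7·64.5000 = 451.5000
Σcross = 617.0000 → A = |Σcross|/2 = 308.5000 mm²
Σ(r_i+r_j)·cross = 22956.7500 → first moment M = |Σ|/6 = 3826.1250
R_c = M/A = 3826.1250/308.5000 = 12.4024 mm
θ = 66° = 1.151917 rad
V = θ·R_c·A = 1.151917·12.4024·308.5000 = 4407.380 mm³

Volume = 4407.380 mm³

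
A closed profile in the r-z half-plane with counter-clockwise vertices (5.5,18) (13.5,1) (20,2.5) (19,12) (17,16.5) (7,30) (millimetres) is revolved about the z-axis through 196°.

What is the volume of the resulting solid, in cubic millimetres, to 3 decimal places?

Profile (r,z), 6 vertices: (5.5,18) (13.5,1) (20,2.5) (19,12) (17,16.5) (7,30)
edge 0: (5.5,18)→(13.5,1)  cross = 5.5·1 − 13.5·18 = -237.5000; (r_i+r_j)·cross = 19·-237.5000 = -4512.5000
edge 1: (13.5,1)→(20,2.5)  cross = 13.5·2.5 − 20·1 = 13.7500; (r_i+r_j)·cross = 33.5·13.7500 = 460.6250
edge 2: (20,2.5)→(19,12)  cross = 20·12 − 19·2.5 = 192.5000; (r_i+r_j)·cross = 39·192.5000 = 7507.5000
edge 3: (19,12)→(17,16.5)  cross = 19·16.5 − 17·12 = 109.5000; (r_i+r_j)·cross = 36·109.5000 = 3942.0000
edge 4: (17,16.5)→(7,30)  cross = 17·30 − 7·16.5 = 394.5000; (r_i+r_j)·cross = 24·394.5000 = 9468.0000
edge 5: (7,30)→(5.5,18)  cross = 7·18 − 5.5·30 = -39.0000; (r_i+r_j)·cross = 12.5·-39.0000 = -487.5000
Σcross = 433.7500 → A = |Σcross|/2 = 216.8750 mm²
Σ(r_i+r_j)·cross = 16378.1250 → first moment M = |Σ|/6 = 2729.6875
R_c = M/A = 2729.6875/216.8750 = 12.5865 mm
θ = 196° = 3.420845 rad
V = θ·R_c·A = 3.420845·12.5865·216.8750 = 9337.839 mm³

Volume = 9337.839 mm³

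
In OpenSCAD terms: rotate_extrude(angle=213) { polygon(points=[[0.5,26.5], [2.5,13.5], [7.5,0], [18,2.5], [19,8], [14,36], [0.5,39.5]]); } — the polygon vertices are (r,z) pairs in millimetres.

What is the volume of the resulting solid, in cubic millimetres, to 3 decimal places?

Volume = 18268.434 mm³

Profile (r,z), 7 vertices: (0.5,26.5) (2.5,13.5) (7.5,0) (18,2.5) (19,8) (14,36) (0.5,39.5)
edge 0: (0.5,26.5)→(2.5,13.5)  cross = 0.5·13.5 − 2.5·26.5 = -59.5000; (r_i+r_j)·cross = 3·-59.5000 = -178.5000
edge 1: (2.5,13.5)→(7.5,0)  cross = 2.5·0 − 7.5·13.5 = -101.2500; (r_i+r_j)·cross = 10·-101.2500 = -1012.5000
edge 2: (7.5,0)→(18,2.5)  cross = 7.5·2.5 − 18·0 = 18.7500; (r_i+r_j)·cross = 25.5·18.7500 = 478.1250
edge 3: (18,2.5)→(19,8)  cross = 18·8 − 19·2.5 = 96.5000; (r_i+r_j)·cross = 37·96.5000 = 3570.5000
edge 4: (19,8)→(14,36)  cross = 19·36 − 14·8 = 572.0000; (r_i+r_j)·cross = 33·572.0000 = 18876.0000
edge 5: (14,36)→(0.5,39.5)  cross = 14·39.5 − 0.5·36 = 535.0000; (r_i+r_j)·cross = 14.5·535.0000 = 7757.5000
edge 6: (0.5,39.5)→(0.5,26.5)  cross = 0.5·26.5 − 0.5·39.5 = -6.5000; (r_i+r_j)·cross = 1·-6.5000 = -6.5000
Σcross = 1055.0000 → A = |Σcross|/2 = 527.5000 mm²
Σ(r_i+r_j)·cross = 29484.6250 → first moment M = |Σ|/6 = 4914.1042
R_c = M/A = 4914.1042/527.5000 = 9.3158 mm
θ = 213° = 3.717551 rad
V = θ·R_c·A = 3.717551·9.3158·527.5000 = 18268.434 mm³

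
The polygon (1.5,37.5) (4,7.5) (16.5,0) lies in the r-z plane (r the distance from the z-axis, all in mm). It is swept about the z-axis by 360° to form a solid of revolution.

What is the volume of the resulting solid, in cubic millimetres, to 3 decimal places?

Profile (r,z), 3 vertices: (1.5,37.5) (4,7.5) (16.5,0)
edge 0: (1.5,37.5)→(4,7.5)  cross = 1.5·7.5 − 4·37.5 = -138.7500; (r_i+r_j)·cross = 5.5·-138.7500 = -763.1250
edge 1: (4,7.5)→(16.5,0)  cross = 4·0 − 16.5·7.5 = -123.7500; (r_i+r_j)·cross = 20.5·-123.7500 = -2536.8750
edge 2: (16.5,0)→(1.5,37.5)  cross = 16.5·37.5 − 1.5·0 = 618.7500; (r_i+r_j)·cross = 18·618.7500 = 11137.5000
Σcross = 356.2500 → A = |Σcross|/2 = 178.1250 mm²
Σ(r_i+r_j)·cross = 7837.5000 → first moment M = |Σ|/6 = 1306.2500
R_c = M/A = 1306.2500/178.1250 = 7.3333 mm
θ = 360° = 6.283185 rad
V = θ·R_c·A = 6.283185·7.3333·178.1250 = 8207.411 mm³

Volume = 8207.411 mm³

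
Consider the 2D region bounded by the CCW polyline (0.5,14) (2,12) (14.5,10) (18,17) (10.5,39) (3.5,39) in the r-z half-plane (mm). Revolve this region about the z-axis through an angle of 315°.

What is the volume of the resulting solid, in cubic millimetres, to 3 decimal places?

Profile (r,z), 6 vertices: (0.5,14) (2,12) (14.5,10) (18,17) (10.5,39) (3.5,39)
edge 0: (0.5,14)→(2,12)  cross = 0.5·12 − 2·14 = -22.0000; (r_i+r_j)·cross = 2.5·-22.0000 = -55.0000
edge 1: (2,12)→(14.5,10)  cross = 2·10 − 14.5·12 = -154.0000; (r_i+r_j)·cross = 16.5·-154.0000 = -2541.0000
edge 2: (14.5,10)→(18,17)  cross = 14.5·17 − 18·10 = 66.5000; (r_i+r_j)·cross = 32.5·66.5000 = 2161.2500
edge 3: (18,17)→(10.5,39)  cross = 18·39 − 10.5·17 = 523.5000; (r_i+r_j)·cross = 28.5·523.5000 = 14919.7500
edge 4: (10.5,39)→(3.5,39)  cross = 10.5·39 − 3.5·39 = 273.0000; (r_i+r_j)·cross = 14·273.0000 = 3822.0000
edge 5: (3.5,39)→(0.5,14)  cross = 3.5·14 − 0.5·39 = 29.5000; (r_i+r_j)·cross = 4·29.5000 = 118.0000
Σcross = 716.5000 → A = |Σcross|/2 = 358.2500 mm²
Σ(r_i+r_j)·cross = 18425.0000 → first moment M = |Σ|/6 = 3070.8333
R_c = M/A = 3070.8333/358.2500 = 8.5718 mm
θ = 315° = 5.497787 rad
V = θ·R_c·A = 5.497787·8.5718·358.2500 = 16882.788 mm³

Volume = 16882.788 mm³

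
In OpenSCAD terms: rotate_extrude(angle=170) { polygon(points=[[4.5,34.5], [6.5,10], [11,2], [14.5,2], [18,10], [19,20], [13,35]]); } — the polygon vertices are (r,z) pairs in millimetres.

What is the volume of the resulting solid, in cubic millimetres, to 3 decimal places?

Volume = 11886.659 mm³

Profile (r,z), 7 vertices: (4.5,34.5) (6.5,10) (11,2) (14.5,2) (18,10) (19,20) (13,35)
edge 0: (4.5,34.5)→(6.5,10)  cross = 4.5·10 − 6.5·34.5 = -179.2500; (r_i+r_j)·cross = 11·-179.2500 = -1971.7500
edge 1: (6.5,10)→(11,2)  cross = 6.5·2 − 11·10 = -97.0000; (r_i+r_j)·cross = 17.5·-97.0000 = -1697.5000
edge 2: (11,2)→(14.5,2)  cross = 11·2 − 14.5·2 = -7.0000; (r_i+r_j)·cross = 25.5·-7.0000 = -178.5000
edge 3: (14.5,2)→(18,10)  cross = 14.5·10 − 18·2 = 109.0000; (r_i+r_j)·cross = 32.5·109.0000 = 3542.5000
edge 4: (18,10)→(19,20)  cross = 18·20 − 19·10 = 170.0000; (r_i+r_j)·cross = 37·170.0000 = 6290.0000
edge 5: (19,20)→(13,35)  cross = 19·35 − 13·20 = 405.0000; (r_i+r_j)·cross = 32·405.0000 = 12960.0000
edge 6: (13,35)→(4.5,34.5)  cross = 13·34.5 − 4.5·35 = 291.0000; (r_i+r_j)·cross = 17.5·291.0000 = 5092.5000
Σcross = 691.7500 → A = |Σcross|/2 = 345.8750 mm²
Σ(r_i+r_j)·cross = 24037.2500 → first moment M = |Σ|/6 = 4006.2083
R_c = M/A = 4006.2083/345.8750 = 11.5828 mm
θ = 170° = 2.967060 rad
V = θ·R_c·A = 2.967060·11.5828·345.8750 = 11886.659 mm³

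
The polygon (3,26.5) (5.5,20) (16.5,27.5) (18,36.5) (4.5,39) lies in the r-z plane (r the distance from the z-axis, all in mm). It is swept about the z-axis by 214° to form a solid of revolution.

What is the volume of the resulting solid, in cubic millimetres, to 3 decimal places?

Volume = 6943.996 mm³

Profile (r,z), 5 vertices: (3,26.5) (5.5,20) (16.5,27.5) (18,36.5) (4.5,39)
edge 0: (3,26.5)→(5.5,20)  cross = 3·20 − 5.5·26.5 = -85.7500; (r_i+r_j)·cross = 8.5·-85.7500 = -728.8750
edge 1: (5.5,20)→(16.5,27.5)  cross = 5.5·27.5 − 16.5·20 = -178.7500; (r_i+r_j)·cross = 22·-178.7500 = -3932.5000
edge 2: (16.5,27.5)→(18,36.5)  cross = 16.5·36.5 − 18·27.5 = 107.2500; (r_i+r_j)·cross = 34.5·107.2500 = 3700.1250
edge 3: (18,36.5)→(4.5,39)  cross = 18·39 − 4.5·36.5 = 537.7500; (r_i+r_j)·cross = 22.5·537.7500 = 12099.3750
edge 4: (4.5,39)→(3,26.5)  cross = 4.5·26.5 − 3·39 = 2.2500; (r_i+r_j)·cross = 7.5·2.2500 = 16.8750
Σcross = 382.7500 → A = |Σcross|/2 = 191.3750 mm²
Σ(r_i+r_j)·cross = 11155.0000 → first moment M = |Σ|/6 = 1859.1667
R_c = M/A = 1859.1667/191.3750 = 9.7148 mm
θ = 214° = 3.735005 rad
V = θ·R_c·A = 3.735005·9.7148·191.3750 = 6943.996 mm³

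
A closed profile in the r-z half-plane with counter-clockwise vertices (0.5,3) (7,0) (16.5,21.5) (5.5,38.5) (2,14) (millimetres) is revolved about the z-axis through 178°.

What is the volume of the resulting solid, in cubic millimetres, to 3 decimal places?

Volume = 7637.658 mm³

Profile (r,z), 5 vertices: (0.5,3) (7,0) (16.5,21.5) (5.5,38.5) (2,14)
edge 0: (0.5,3)→(7,0)  cross = 0.5·0 − 7·3 = -21.0000; (r_i+r_j)·cross = 7.5·-21.0000 = -157.5000
edge 1: (7,0)→(16.5,21.5)  cross = 7·21.5 − 16.5·0 = 150.5000; (r_i+r_j)·cross = 23.5·150.5000 = 3536.7500
edge 2: (16.5,21.5)→(5.5,38.5)  cross = 16.5·38.5 − 5.5·21.5 = 517.0000; (r_i+r_j)·cross = 22·517.0000 = 11374.0000
edge 3: (5.5,38.5)→(2,14)  cross = 5.5·14 − 2·38.5 = 0.0000; (r_i+r_j)·cross = 7.5·0.0000 = 0.0000
edge 4: (2,14)→(0.5,3)  cross = 2·3 − 0.5·14 = -1.0000; (r_i+r_j)·cross = 2.5·-1.0000 = -2.5000
Σcross = 645.5000 → A = |Σcross|/2 = 322.7500 mm²
Σ(r_i+r_j)·cross = 14750.7500 → first moment M = |Σ|/6 = 2458.4583
R_c = M/A = 2458.4583/322.7500 = 7.6172 mm
θ = 178° = 3.106686 rad
V = θ·R_c·A = 3.106686·7.6172·322.7500 = 7637.658 mm³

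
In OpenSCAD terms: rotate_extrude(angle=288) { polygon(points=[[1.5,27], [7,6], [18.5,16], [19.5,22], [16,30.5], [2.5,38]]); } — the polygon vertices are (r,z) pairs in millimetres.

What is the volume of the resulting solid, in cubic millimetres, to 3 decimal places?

Volume = 17259.910 mm³

Profile (r,z), 6 vertices: (1.5,27) (7,6) (18.5,16) (19.5,22) (16,30.5) (2.5,38)
edge 0: (1.5,27)→(7,6)  cross = 1.5·6 − 7·27 = -180.0000; (r_i+r_j)·cross = 8.5·-180.0000 = -1530.0000
edge 1: (7,6)→(18.5,16)  cross = 7·16 − 18.5·6 = 1.0000; (r_i+r_j)·cross = 25.5·1.0000 = 25.5000
edge 2: (18.5,16)→(19.5,22)  cross = 18.5·22 − 19.5·16 = 95.0000; (r_i+r_j)·cross = 38·95.0000 = 3610.0000
edge 3: (19.5,22)→(16,30.5)  cross = 19.5·30.5 − 16·22 = 242.7500; (r_i+r_j)·cross = 35.5·242.7500 = 8617.6250
edge 4: (16,30.5)→(2.5,38)  cross = 16·38 − 2.5·30.5 = 531.7500; (r_i+r_j)·cross = 18.5·531.7500 = 9837.3750
edge 5: (2.5,38)→(1.5,27)  cross = 2.5·27 − 1.5·38 = 10.5000; (r_i+r_j)·cross = 4·10.5000 = 42.0000
Σcross = 701.0000 → A = |Σcross|/2 = 350.5000 mm²
Σ(r_i+r_j)·cross = 20602.5000 → first moment M = |Σ|/6 = 3433.7500
R_c = M/A = 3433.7500/350.5000 = 9.7967 mm
θ = 288° = 5.026548 rad
V = θ·R_c·A = 5.026548·9.7967·350.5000 = 17259.910 mm³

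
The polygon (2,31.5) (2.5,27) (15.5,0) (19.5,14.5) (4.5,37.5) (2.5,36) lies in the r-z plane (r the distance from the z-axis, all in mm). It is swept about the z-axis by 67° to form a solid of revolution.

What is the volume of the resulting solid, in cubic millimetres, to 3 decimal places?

Profile (r,z), 6 vertices: (2,31.5) (2.5,27) (15.5,0) (19.5,14.5) (4.5,37.5) (2.5,36)
edge 0: (2,31.5)→(2.5,27)  cross = 2·27 − 2.5·31.5 = -24.7500; (r_i+r_j)·cross = 4.5·-24.7500 = -111.3750
edge 1: (2.5,27)→(15.5,0)  cross = 2.5·0 − 15.5·27 = -418.5000; (r_i+r_j)·cross = 18·-418.5000 = -7533.0000
edge 2: (15.5,0)→(19.5,14.5)  cross = 15.5·14.5 − 19.5·0 = 224.7500; (r_i+r_j)·cross = 35·224.7500 = 7866.2500
edge 3: (19.5,14.5)→(4.5,37.5)  cross = 19.5·37.5 − 4.5·14.5 = 666.0000; (r_i+r_j)·cross = 24·666.0000 = 15984.0000
edge 4: (4.5,37.5)→(2.5,36)  cross = 4.5·36 − 2.5·37.5 = 68.2500; (r_i+r_j)·cross = 7·68.2500 = 477.7500
edge 5: (2.5,36)→(2,31.5)  cross = 2.5·31.5 − 2·36 = 6.7500; (r_i+r_j)·cross = 4.5·6.7500 = 30.3750
Σcross = 522.5000 → A = |Σcross|/2 = 261.2500 mm²
Σ(r_i+r_j)·cross = 16714.0000 → first moment M = |Σ|/6 = 2785.6667
R_c = M/A = 2785.6667/261.2500 = 10.6628 mm
θ = 67° = 1.169371 rad
V = θ·R_c·A = 1.169371·10.6628·261.2500 = 3257.477 mm³

Volume = 3257.477 mm³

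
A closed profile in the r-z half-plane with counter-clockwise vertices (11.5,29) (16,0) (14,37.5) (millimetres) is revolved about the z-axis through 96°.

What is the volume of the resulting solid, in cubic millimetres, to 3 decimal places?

Profile (r,z), 3 vertices: (11.5,29) (16,0) (14,37.5)
edge 0: (11.5,29)→(16,0)  cross = 11.5·0 − 16·29 = -464.0000; (r_i+r_j)·cross = 27.5·-464.0000 = -12760.0000
edge 1: (16,0)→(14,37.5)  cross = 16·37.5 − 14·0 = 600.0000; (r_i+r_j)·cross = 30·600.0000 = 18000.0000
edge 2: (14,37.5)→(11.5,29)  cross = 14·29 − 11.5·37.5 = -25.2500; (r_i+r_j)·cross = 25.5·-25.2500 = -643.8750
Σcross = 110.7500 → A = |Σcross|/2 = 55.3750 mm²
Σ(r_i+r_j)·cross = 4596.1250 → first moment M = |Σ|/6 = 766.0208
R_c = M/A = 766.0208/55.3750 = 13.8333 mm
θ = 96° = 1.675516 rad
V = θ·R_c·A = 1.675516·13.8333·55.3750 = 1283.480 mm³

Volume = 1283.480 mm³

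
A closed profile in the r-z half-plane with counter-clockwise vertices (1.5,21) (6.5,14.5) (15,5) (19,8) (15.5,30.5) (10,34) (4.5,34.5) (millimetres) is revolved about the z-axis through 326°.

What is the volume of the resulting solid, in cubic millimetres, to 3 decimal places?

Profile (r,z), 7 vertices: (1.5,21) (6.5,14.5) (15,5) (19,8) (15.5,30.5) (10,34) (4.5,34.5)
edge 0: (1.5,21)→(6.5,14.5)  cross = 1.5·14.5 − 6.5·21 = -114.7500; (r_i+r_j)·cross = 8·-114.7500 = -918.0000
edge 1: (6.5,14.5)→(15,5)  cross = 6.5·5 − 15·14.5 = -185.0000; (r_i+r_j)·cross = 21.5·-185.0000 = -3977.5000
edge 2: (15,5)→(19,8)  cross = 15·8 − 19·5 = 25.0000; (r_i+r_j)·cross = 34·25.0000 = 850.0000
edge 3: (19,8)→(15.5,30.5)  cross = 19·30.5 − 15.5·8 = 455.5000; (r_i+r_j)·cross = 34.5·455.5000 = 15714.7500
edge 4: (15.5,30.5)→(10,34)  cross = 15.5·34 − 10·30.5 = 222.0000; (r_i+r_j)·cross = 25.5·222.0000 = 5661.0000
edge 5: (10,34)→(4.5,34.5)  cross = 10·34.5 − 4.5·34 = 192.0000; (r_i+r_j)·cross = 14.5·192.0000 = 2784.0000
edge 6: (4.5,34.5)→(1.5,21)  cross = 4.5·21 − 1.5·34.5 = 42.7500; (r_i+r_j)·cross = 6·42.7500 = 256.5000
Σcross = 637.5000 → A = |Σcross|/2 = 318.7500 mm²
Σ(r_i+r_j)·cross = 20370.7500 → first moment M = |Σ|/6 = 3395.1250
R_c = M/A = 3395.1250/318.7500 = 10.6514 mm
θ = 326° = 5.689773 rad
V = θ·R_c·A = 5.689773·10.6514·318.7500 = 19317.492 mm³

Volume = 19317.492 mm³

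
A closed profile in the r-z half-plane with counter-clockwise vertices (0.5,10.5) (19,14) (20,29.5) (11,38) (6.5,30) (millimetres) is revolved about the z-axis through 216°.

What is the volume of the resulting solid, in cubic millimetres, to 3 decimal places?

Volume = 14144.393 mm³

Profile (r,z), 5 vertices: (0.5,10.5) (19,14) (20,29.5) (11,38) (6.5,30)
edge 0: (0.5,10.5)→(19,14)  cross = 0.5·14 − 19·10.5 = -192.5000; (r_i+r_j)·cross = 19.5·-192.5000 = -3753.7500
edge 1: (19,14)→(20,29.5)  cross = 19·29.5 − 20·14 = 280.5000; (r_i+r_j)·cross = 39·280.5000 = 10939.5000
edge 2: (20,29.5)→(11,38)  cross = 20·38 − 11·29.5 = 435.5000; (r_i+r_j)·cross = 31·435.5000 = 13500.5000
edge 3: (11,38)→(6.5,30)  cross = 11·30 − 6.5·38 = 83.0000; (r_i+r_j)·cross = 17.5·83.0000 = 1452.5000
edge 4: (6.5,30)→(0.5,10.5)  cross = 6.5·10.5 − 0.5·30 = 53.2500; (r_i+r_j)·cross = 7·53.2500 = 372.7500
Σcross = 659.7500 → A = |Σcross|/2 = 329.8750 mm²
Σ(r_i+r_j)·cross = 22511.5000 → first moment M = |Σ|/6 = 3751.9167
R_c = M/A = 3751.9167/329.8750 = 11.3738 mm
θ = 216° = 3.769911 rad
V = θ·R_c·A = 3.769911·11.3738·329.8750 = 14144.393 mm³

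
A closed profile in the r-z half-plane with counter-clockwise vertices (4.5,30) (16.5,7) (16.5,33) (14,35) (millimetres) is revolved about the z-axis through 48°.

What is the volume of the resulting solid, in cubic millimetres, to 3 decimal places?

Profile (r,z), 4 vertices: (4.5,30) (16.5,7) (16.5,33) (14,35)
edge 0: (4.5,30)→(16.5,7)  cross = 4.5·7 − 16.5·30 = -463.5000; (r_i+r_j)·cross = 21·-463.5000 = -9733.5000
edge 1: (16.5,7)→(16.5,33)  cross = 16.5·33 − 16.5·7 = 429.0000; (r_i+r_j)·cross = 33·429.0000 = 14157.0000
edge 2: (16.5,33)→(14,35)  cross = 16.5·35 − 14·33 = 115.5000; (r_i+r_j)·cross = 30.5·115.5000 = 3522.7500
edge 3: (14,35)→(4.5,30)  cross = 14·30 − 4.5·35 = 262.5000; (r_i+r_j)·cross = 18.5·262.5000 = 4856.2500
Σcross = 343.5000 → A = |Σcross|/2 = 171.7500 mm²
Σ(r_i+r_j)·cross = 12802.5000 → first moment M = |Σ|/6 = 2133.7500
R_c = M/A = 2133.7500/171.7500 = 12.4236 mm
θ = 48° = 0.837758 rad
V = θ·R_c·A = 0.837758·12.4236·171.7500 = 1787.566 mm³

Volume = 1787.566 mm³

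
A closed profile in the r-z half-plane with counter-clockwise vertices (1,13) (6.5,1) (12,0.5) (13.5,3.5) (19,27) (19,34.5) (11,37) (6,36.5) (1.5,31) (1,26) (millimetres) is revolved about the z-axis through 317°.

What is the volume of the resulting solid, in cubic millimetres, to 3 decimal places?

Profile (r,z), 10 vertices: (1,13) (6.5,1) (12,0.5) (13.5,3.5) (19,27) (19,34.5) (11,37) (6,36.5) (1.5,31) (1,26)
edge 0: (1,13)→(6.5,1)  cross = 1·1 − 6.5·13 = -83.5000; (r_i+r_j)·cross = 7.5·-83.5000 = -626.2500
edge 1: (6.5,1)→(12,0.5)  cross = 6.5·0.5 − 12·1 = -8.7500; (r_i+r_j)·cross = 18.5·-8.7500 = -161.8750
edge 2: (12,0.5)→(13.5,3.5)  cross = 12·3.5 − 13.5·0.5 = 35.2500; (r_i+r_j)·cross = 25.5·35.2500 = 898.8750
edge 3: (13.5,3.5)→(19,27)  cross = 13.5·27 − 19·3.5 = 298.0000; (r_i+r_j)·cross = 32.5·298.0000 = 9685.0000
edge 4: (19,27)→(19,34.5)  cross = 19·34.5 − 19·27 = 142.5000; (r_i+r_j)·cross = 38·142.5000 = 5415.0000
edge 5: (19,34.5)→(11,37)  cross = 19·37 − 11·34.5 = 323.5000; (r_i+r_j)·cross = 30·323.5000 = 9705.0000
edge 6: (11,37)→(6,36.5)  cross = 11·36.5 − 6·37 = 179.5000; (r_i+r_j)·cross = 17·179.5000 = 3051.5000
edge 7: (6,36.5)→(1.5,31)  cross = 6·31 − 1.5·36.5 = 131.2500; (r_i+r_j)·cross = 7.5·131.2500 = 984.3750
edge 8: (1.5,31)→(1,26)  cross = 1.5·26 − 1·31 = 8.0000; (r_i+r_j)·cross = 2.5·8.0000 = 20.0000
edge 9: (1,26)→(1,13)  cross = 1·13 − 1·26 = -13.0000; (r_i+r_j)·cross = 2·-13.0000 = -26.0000
Σcross = 1012.7500 → A = |Σcross|/2 = 506.3750 mm²
Σ(r_i+r_j)·cross = 28945.6250 → first moment M = |Σ|/6 = 4824.2708
R_c = M/A = 4824.2708/506.3750 = 9.5271 mm
θ = 317° = 5.532694 rad
V = θ·R_c·A = 5.532694·9.5271·506.3750 = 26691.213 mm³

Volume = 26691.213 mm³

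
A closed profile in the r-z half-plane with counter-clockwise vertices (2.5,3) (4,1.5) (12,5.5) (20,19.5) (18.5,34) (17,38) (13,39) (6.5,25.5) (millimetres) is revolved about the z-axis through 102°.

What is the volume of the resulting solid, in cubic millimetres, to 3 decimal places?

Profile (r,z), 8 vertices: (2.5,3) (4,1.5) (12,5.5) (20,19.5) (18.5,34) (17,38) (13,39) (6.5,25.5)
edge 0: (2.5,3)→(4,1.5)  cross = 2.5·1.5 − 4·3 = -8.2500; (r_i+r_j)·cross = 6.5·-8.2500 = -53.6250
edge 1: (4,1.5)→(12,5.5)  cross = 4·5.5 − 12·1.5 = 4.0000; (r_i+r_j)·cross = 16·4.0000 = 64.0000
edge 2: (12,5.5)→(20,19.5)  cross = 12·19.5 − 20·5.5 = 124.0000; (r_i+r_j)·cross = 32·124.0000 = 3968.0000
edge 3: (20,19.5)→(18.5,34)  cross = 20·34 − 18.5·19.5 = 319.2500; (r_i+r_j)·cross = 38.5·319.2500 = 12291.1250
edge 4: (18.5,34)→(17,38)  cross = 18.5·38 − 17·34 = 125.0000; (r_i+r_j)·cross = 35.5·125.0000 = 4437.5000
edge 5: (17,38)→(13,39)  cross = 17·39 − 13·38 = 169.0000; (r_i+r_j)·cross = 30·169.0000 = 5070.0000
edge 6: (13,39)→(6.5,25.5)  cross = 13·25.5 − 6.5·39 = 78.0000; (r_i+r_j)·cross = 19.5·78.0000 = 1521.0000
edge 7: (6.5,25.5)→(2.5,3)  cross = 6.5·3 − 2.5·25.5 = -44.2500; (r_i+r_j)·cross = 9·-44.2500 = -398.2500
Σcross = 766.7500 → A = |Σcross|/2 = 383.3750 mm²
Σ(r_i+r_j)·cross = 26899.7500 → first moment M = |Σ|/6 = 4483.2917
R_c = M/A = 4483.2917/383.3750 = 11.6943 mm
θ = 102° = 1.780236 rad
V = θ·R_c·A = 1.780236·11.6943·383.3750 = 7981.316 mm³

Volume = 7981.316 mm³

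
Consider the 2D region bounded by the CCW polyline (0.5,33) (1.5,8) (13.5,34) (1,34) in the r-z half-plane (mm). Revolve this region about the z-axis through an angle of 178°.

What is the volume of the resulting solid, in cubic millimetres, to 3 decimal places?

Volume = 2713.431 mm³

Profile (r,z), 4 vertices: (0.5,33) (1.5,8) (13.5,34) (1,34)
edge 0: (0.5,33)→(1.5,8)  cross = 0.5·8 − 1.5·33 = -45.5000; (r_i+r_j)·cross = 2·-45.5000 = -91.0000
edge 1: (1.5,8)→(13.5,34)  cross = 1.5·34 − 13.5·8 = -57.0000; (r_i+r_j)·cross = 15·-57.0000 = -855.0000
edge 2: (13.5,34)→(1,34)  cross = 13.5·34 − 1·34 = 425.0000; (r_i+r_j)·cross = 14.5·425.0000 = 6162.5000
edge 3: (1,34)→(0.5,33)  cross = 1·33 − 0.5·34 = 16.0000; (r_i+r_j)·cross = 1.5·16.0000 = 24.0000
Σcross = 338.5000 → A = |Σcross|/2 = 169.2500 mm²
Σ(r_i+r_j)·cross = 5240.5000 → first moment M = |Σ|/6 = 873.4167
R_c = M/A = 873.4167/169.2500 = 5.1605 mm
θ = 178° = 3.106686 rad
V = θ·R_c·A = 3.106686·5.1605·169.2500 = 2713.431 mm³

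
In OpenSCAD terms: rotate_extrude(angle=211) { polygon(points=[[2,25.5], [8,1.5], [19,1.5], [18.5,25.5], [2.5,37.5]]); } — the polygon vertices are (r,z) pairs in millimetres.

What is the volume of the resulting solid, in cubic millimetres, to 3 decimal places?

Volume = 17094.837 mm³

Profile (r,z), 5 vertices: (2,25.5) (8,1.5) (19,1.5) (18.5,25.5) (2.5,37.5)
edge 0: (2,25.5)→(8,1.5)  cross = 2·1.5 − 8·25.5 = -201.0000; (r_i+r_j)·cross = 10·-201.0000 = -2010.0000
edge 1: (8,1.5)→(19,1.5)  cross = 8·1.5 − 19·1.5 = -16.5000; (r_i+r_j)·cross = 27·-16.5000 = -445.5000
edge 2: (19,1.5)→(18.5,25.5)  cross = 19·25.5 − 18.5·1.5 = 456.7500; (r_i+r_j)·cross = 37.5·456.7500 = 17128.1250
edge 3: (18.5,25.5)→(2.5,37.5)  cross = 18.5·37.5 − 2.5·25.5 = 630.0000; (r_i+r_j)·cross = 21·630.0000 = 13230.0000
edge 4: (2.5,37.5)→(2,25.5)  cross = 2.5·25.5 − 2·37.5 = -11.2500; (r_i+r_j)·cross = 4.5·-11.2500 = -50.6250
Σcross = 858.0000 → A = |Σcross|/2 = 429.0000 mm²
Σ(r_i+r_j)·cross = 27852.0000 → first moment M = |Σ|/6 = 4642.0000
R_c = M/A = 4642.0000/429.0000 = 10.8205 mm
θ = 211° = 3.682645 rad
V = θ·R_c·A = 3.682645·10.8205·429.0000 = 17094.837 mm³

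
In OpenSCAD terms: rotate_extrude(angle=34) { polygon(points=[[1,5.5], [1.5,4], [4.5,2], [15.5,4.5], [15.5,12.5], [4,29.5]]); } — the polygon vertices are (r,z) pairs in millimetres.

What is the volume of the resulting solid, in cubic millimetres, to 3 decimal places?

Volume = 1130.672 mm³

Profile (r,z), 6 vertices: (1,5.5) (1.5,4) (4.5,2) (15.5,4.5) (15.5,12.5) (4,29.5)
edge 0: (1,5.5)→(1.5,4)  cross = 1·4 − 1.5·5.5 = -4.2500; (r_i+r_j)·cross = 2.5·-4.2500 = -10.6250
edge 1: (1.5,4)→(4.5,2)  cross = 1.5·2 − 4.5·4 = -15.0000; (r_i+r_j)·cross = 6·-15.0000 = -90.0000
edge 2: (4.5,2)→(15.5,4.5)  cross = 4.5·4.5 − 15.5·2 = -10.7500; (r_i+r_j)·cross = 20·-10.7500 = -215.0000
edge 3: (15.5,4.5)→(15.5,12.5)  cross = 15.5·12.5 − 15.5·4.5 = 124.0000; (r_i+r_j)·cross = 31·124.0000 = 3844.0000
edge 4: (15.5,12.5)→(4,29.5)  cross = 15.5·29.5 − 4·12.5 = 407.2500; (r_i+r_j)·cross = 19.5·407.2500 = 7941.3750
edge 5: (4,29.5)→(1,5.5)  cross = 4·5.5 − 1·29.5 = -7.5000; (r_i+r_j)·cross = 5·-7.5000 = -37.5000
Σcross = 493.7500 → A = |Σcross|/2 = 246.8750 mm²
Σ(r_i+r_j)·cross = 11432.2500 → first moment M = |Σ|/6 = 1905.3750
R_c = M/A = 1905.3750/246.8750 = 7.7180 mm
θ = 34° = 0.593412 rad
V = θ·R_c·A = 0.593412·7.7180·246.8750 = 1130.672 mm³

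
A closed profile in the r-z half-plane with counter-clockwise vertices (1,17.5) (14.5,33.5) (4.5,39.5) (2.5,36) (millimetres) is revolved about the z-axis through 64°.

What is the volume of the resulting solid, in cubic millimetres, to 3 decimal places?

Profile (r,z), 4 vertices: (1,17.5) (14.5,33.5) (4.5,39.5) (2.5,36)
edge 0: (1,17.5)→(14.5,33.5)  cross = 1·33.5 − 14.5·17.5 = -220.2500; (r_i+r_j)·cross = 15.5·-220.2500 = -3413.8750
edge 1: (14.5,33.5)→(4.5,39.5)  cross = 14.5·39.5 − 4.5·33.5 = 422.0000; (r_i+r_j)·cross = 19·422.0000 = 8018.0000
edge 2: (4.5,39.5)→(2.5,36)  cross = 4.5·36 − 2.5·39.5 = 63.2500; (r_i+r_j)·cross = 7·63.2500 = 442.7500
edge 3: (2.5,36)→(1,17.5)  cross = 2.5·17.5 − 1·36 = 7.7500; (r_i+r_j)·cross = 3.5·7.7500 = 27.1250
Σcross = 272.7500 → A = |Σcross|/2 = 136.3750 mm²
Σ(r_i+r_j)·cross = 5074.0000 → first moment M = |Σ|/6 = 845.6667
R_c = M/A = 845.6667/136.3750 = 6.2010 mm
θ = 64° = 1.117011 rad
V = θ·R_c·A = 1.117011·6.2010·136.3750 = 944.619 mm³

Volume = 944.619 mm³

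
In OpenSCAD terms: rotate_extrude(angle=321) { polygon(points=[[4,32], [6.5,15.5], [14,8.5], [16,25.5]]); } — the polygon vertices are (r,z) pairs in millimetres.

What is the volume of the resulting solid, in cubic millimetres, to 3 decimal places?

Profile (r,z), 4 vertices: (4,32) (6.5,15.5) (14,8.5) (16,25.5)
edge 0: (4,32)→(6.5,15.5)  cross = 4·15.5 − 6.5·32 = -146.0000; (r_i+r_j)·cross = 10.5·-146.0000 = -1533.0000
edge 1: (6.5,15.5)→(14,8.5)  cross = 6.5·8.5 − 14·15.5 = -161.7500; (r_i+r_j)·cross = 20.5·-161.7500 = -3315.8750
edge 2: (14,8.5)→(16,25.5)  cross = 14·25.5 − 16·8.5 = 221.0000; (r_i+r_j)·cross = 30·221.0000 = 6630.0000
edge 3: (16,25.5)→(4,32)  cross = 16·32 − 4·25.5 = 410.0000; (r_i+r_j)·cross = 20·410.0000 = 8200.0000
Σcross = 323.2500 → A = |Σcross|/2 = 161.6250 mm²
Σ(r_i+r_j)·cross = 9981.1250 → first moment M = |Σ|/6 = 1663.5208
R_c = M/A = 1663.5208/161.6250 = 10.2925 mm
θ = 321° = 5.602507 rad
V = θ·R_c·A = 5.602507·10.2925·161.6250 = 9319.887 mm³

Volume = 9319.887 mm³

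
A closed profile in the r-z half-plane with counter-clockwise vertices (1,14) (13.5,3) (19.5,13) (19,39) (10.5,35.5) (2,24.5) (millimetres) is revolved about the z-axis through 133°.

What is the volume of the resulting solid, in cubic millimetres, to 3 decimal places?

Profile (r,z), 6 vertices: (1,14) (13.5,3) (19.5,13) (19,39) (10.5,35.5) (2,24.5)
edge 0: (1,14)→(13.5,3)  cross = 1·3 − 13.5·14 = -186.0000; (r_i+r_j)·cross = 14.5·-186.0000 = -2697.0000
edge 1: (13.5,3)→(19.5,13)  cross = 13.5·13 − 19.5·3 = 117.0000; (r_i+r_j)·cross = 33·117.0000 = 3861.0000
edge 2: (19.5,13)→(19,39)  cross = 19.5·39 − 19·13 = 513.5000; (r_i+r_j)·cross = 38.5·513.5000 = 19769.7500
edge 3: (19,39)→(10.5,35.5)  cross = 19·35.5 − 10.5·39 = 265.0000; (r_i+r_j)·cross = 29.5·265.0000 = 7817.5000
edge 4: (10.5,35.5)→(2,24.5)  cross = 10.5·24.5 − 2·35.5 = 186.2500; (r_i+r_j)·cross = 12.5·186.2500 = 2328.1250
edge 5: (2,24.5)→(1,14)  cross = 2·14 − 1·24.5 = 3.5000; (r_i+r_j)·cross = 3·3.5000 = 10.5000
Σcross = 899.2500 → A = |Σcross|/2 = 449.6250 mm²
Σ(r_i+r_j)·cross = 31089.8750 → first moment M = |Σ|/6 = 5181.6458
R_c = M/A = 5181.6458/449.6250 = 11.5244 mm
θ = 133° = 2.321288 rad
V = θ·R_c·A = 2.321288·11.5244·449.6250 = 12028.092 mm³

Volume = 12028.092 mm³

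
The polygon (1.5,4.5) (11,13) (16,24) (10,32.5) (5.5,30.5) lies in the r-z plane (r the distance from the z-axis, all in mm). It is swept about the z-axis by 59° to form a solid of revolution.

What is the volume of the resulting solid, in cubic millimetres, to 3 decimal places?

Volume = 1755.178 mm³

Profile (r,z), 5 vertices: (1.5,4.5) (11,13) (16,24) (10,32.5) (5.5,30.5)
edge 0: (1.5,4.5)→(11,13)  cross = 1.5·13 − 11·4.5 = -30.0000; (r_i+r_j)·cross = 12.5·-30.0000 = -375.0000
edge 1: (11,13)→(16,24)  cross = 11·24 − 16·13 = 56.0000; (r_i+r_j)·cross = 27·56.0000 = 1512.0000
edge 2: (16,24)→(10,32.5)  cross = 16·32.5 − 10·24 = 280.0000; (r_i+r_j)·cross = 26·280.0000 = 7280.0000
edge 3: (10,32.5)→(5.5,30.5)  cross = 10·30.5 − 5.5·32.5 = 126.2500; (r_i+r_j)·cross = 15.5·126.2500 = 1956.8750
edge 4: (5.5,30.5)→(1.5,4.5)  cross = 5.5·4.5 − 1.5·30.5 = -21.0000; (r_i+r_j)·cross = 7·-21.0000 = -147.0000
Σcross = 411.2500 → A = |Σcross|/2 = 205.6250 mm²
Σ(r_i+r_j)·cross = 10226.8750 → first moment M = |Σ|/6 = 1704.4792
R_c = M/A = 1704.4792/205.6250 = 8.2893 mm
θ = 59° = 1.029744 rad
V = θ·R_c·A = 1.029744·8.2893·205.6250 = 1755.178 mm³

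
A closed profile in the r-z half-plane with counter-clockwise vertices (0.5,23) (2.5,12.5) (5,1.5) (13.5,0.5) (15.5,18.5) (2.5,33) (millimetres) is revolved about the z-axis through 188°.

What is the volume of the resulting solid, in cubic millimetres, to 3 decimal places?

Volume = 7980.335 mm³

Profile (r,z), 6 vertices: (0.5,23) (2.5,12.5) (5,1.5) (13.5,0.5) (15.5,18.5) (2.5,33)
edge 0: (0.5,23)→(2.5,12.5)  cross = 0.5·12.5 − 2.5·23 = -51.2500; (r_i+r_j)·cross = 3·-51.2500 = -153.7500
edge 1: (2.5,12.5)→(5,1.5)  cross = 2.5·1.5 − 5·12.5 = -58.7500; (r_i+r_j)·cross = 7.5·-58.7500 = -440.6250
edge 2: (5,1.5)→(13.5,0.5)  cross = 5·0.5 − 13.5·1.5 = -17.7500; (r_i+r_j)·cross = 18.5·-17.7500 = -328.3750
edge 3: (13.5,0.5)→(15.5,18.5)  cross = 13.5·18.5 − 15.5·0.5 = 242.0000; (r_i+r_j)·cross = 29·242.0000 = 7018.0000
edge 4: (15.5,18.5)→(2.5,33)  cross = 15.5·33 − 2.5·18.5 = 465.2500; (r_i+r_j)·cross = 18·465.2500 = 8374.5000
edge 5: (2.5,33)→(0.5,23)  cross = 2.5·23 − 0.5·33 = 41.0000; (r_i+r_j)·cross = 3·41.0000 = 123.0000
Σcross = 620.5000 → A = |Σcross|/2 = 310.2500 mm²
Σ(r_i+r_j)·cross = 14592.7500 → first moment M = |Σ|/6 = 2432.1250
R_c = M/A = 2432.1250/310.2500 = 7.8392 mm
θ = 188° = 3.281219 rad
V = θ·R_c·A = 3.281219·7.8392·310.2500 = 7980.335 mm³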